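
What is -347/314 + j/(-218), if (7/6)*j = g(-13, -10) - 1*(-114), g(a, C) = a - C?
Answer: -369323/239582 ≈ -1.5415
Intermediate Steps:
j = 666/7 (j = 6*((-13 - 1*(-10)) - 1*(-114))/7 = 6*((-13 + 10) + 114)/7 = 6*(-3 + 114)/7 = (6/7)*111 = 666/7 ≈ 95.143)
-347/314 + j/(-218) = -347/314 + (666/7)/(-218) = -347*1/314 + (666/7)*(-1/218) = -347/314 - 333/763 = -369323/239582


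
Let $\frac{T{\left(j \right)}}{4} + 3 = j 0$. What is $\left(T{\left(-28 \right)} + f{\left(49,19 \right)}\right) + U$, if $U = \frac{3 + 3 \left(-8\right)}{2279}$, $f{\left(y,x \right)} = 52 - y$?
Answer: $- \frac{20532}{2279} \approx -9.0092$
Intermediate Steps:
$T{\left(j \right)} = -12$ ($T{\left(j \right)} = -12 + 4 j 0 = -12 + 4 \cdot 0 = -12 + 0 = -12$)
$U = - \frac{21}{2279}$ ($U = \left(3 - 24\right) \frac{1}{2279} = \left(-21\right) \frac{1}{2279} = - \frac{21}{2279} \approx -0.0092146$)
$\left(T{\left(-28 \right)} + f{\left(49,19 \right)}\right) + U = \left(-12 + \left(52 - 49\right)\right) - \frac{21}{2279} = \left(-12 + 3\right) - \frac{21}{2279} = -9 - \frac{21}{2279} = - \frac{20532}{2279}$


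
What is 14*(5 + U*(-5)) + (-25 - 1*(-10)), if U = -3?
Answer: 265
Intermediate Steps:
14*(5 + U*(-5)) + (-25 - 1*(-10)) = 14*(5 - 3*(-5)) + (-25 - 1*(-10)) = 14*(5 + 15) + (-25 + 10) = 14*20 - 15 = 280 - 15 = 265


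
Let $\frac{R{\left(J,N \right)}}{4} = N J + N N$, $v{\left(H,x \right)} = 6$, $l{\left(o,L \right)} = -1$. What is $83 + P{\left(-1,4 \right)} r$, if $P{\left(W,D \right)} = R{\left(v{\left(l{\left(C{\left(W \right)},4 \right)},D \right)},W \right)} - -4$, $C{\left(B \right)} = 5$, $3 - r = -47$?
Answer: $-717$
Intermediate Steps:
$r = 50$ ($r = 3 - -47 = 3 + 47 = 50$)
$R{\left(J,N \right)} = 4 N^{2} + 4 J N$ ($R{\left(J,N \right)} = 4 \left(N J + N N\right) = 4 \left(J N + N^{2}\right) = 4 \left(N^{2} + J N\right) = 4 N^{2} + 4 J N$)
$P{\left(W,D \right)} = 4 + 4 W \left(6 + W\right)$ ($P{\left(W,D \right)} = 4 W \left(6 + W\right) - -4 = 4 W \left(6 + W\right) + 4 = 4 + 4 W \left(6 + W\right)$)
$83 + P{\left(-1,4 \right)} r = 83 + \left(4 + 4 \left(-1\right) \left(6 - 1\right)\right) 50 = 83 + \left(4 + 4 \left(-1\right) 5\right) 50 = 83 + \left(4 - 20\right) 50 = 83 - 800 = -717$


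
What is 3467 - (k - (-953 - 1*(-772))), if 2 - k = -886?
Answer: 2398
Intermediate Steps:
k = 888 (k = 2 - 1*(-886) = 2 + 886 = 888)
3467 - (k - (-953 - 1*(-772))) = 3467 - (888 - (-953 - 1*(-772))) = 3467 - (888 - (-953 + 772)) = 3467 - (888 - 1*(-181)) = 3467 - (888 + 181) = 3467 - 1*1069 = 3467 - 1069 = 2398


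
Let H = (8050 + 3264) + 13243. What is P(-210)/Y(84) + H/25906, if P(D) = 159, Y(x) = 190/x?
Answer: 175333183/2461070 ≈ 71.243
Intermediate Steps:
H = 24557 (H = 11314 + 13243 = 24557)
P(-210)/Y(84) + H/25906 = 159/((190/84)) + 24557/25906 = 159/((190*(1/84))) + 24557*(1/25906) = 159/(95/42) + 24557/25906 = 159*(42/95) + 24557/25906 = 6678/95 + 24557/25906 = 175333183/2461070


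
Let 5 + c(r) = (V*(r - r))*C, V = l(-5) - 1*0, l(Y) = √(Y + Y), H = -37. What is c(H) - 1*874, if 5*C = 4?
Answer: -879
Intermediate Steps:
l(Y) = √2*√Y (l(Y) = √(2*Y) = √2*√Y)
C = ⅘ (C = (⅕)*4 = ⅘ ≈ 0.80000)
V = I*√10 (V = √2*√(-5) - 1*0 = √2*(I*√5) + 0 = I*√10 + 0 = I*√10 ≈ 3.1623*I)
c(r) = -5 (c(r) = -5 + ((I*√10)*(r - r))*(⅘) = -5 + ((I*√10)*0)*(⅘) = -5 + 0*(⅘) = -5 + 0 = -5)
c(H) - 1*874 = -5 - 1*874 = -5 - 874 = -879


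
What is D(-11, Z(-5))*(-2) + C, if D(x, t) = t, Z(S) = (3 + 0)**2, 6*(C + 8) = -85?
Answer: -241/6 ≈ -40.167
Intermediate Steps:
C = -133/6 (C = -8 + (1/6)*(-85) = -8 - 85/6 = -133/6 ≈ -22.167)
Z(S) = 9 (Z(S) = 3**2 = 9)
D(-11, Z(-5))*(-2) + C = 9*(-2) - 133/6 = -18 - 133/6 = -241/6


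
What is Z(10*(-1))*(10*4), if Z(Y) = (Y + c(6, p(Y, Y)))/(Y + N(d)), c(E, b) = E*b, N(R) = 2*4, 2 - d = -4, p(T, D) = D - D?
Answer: 200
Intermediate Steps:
p(T, D) = 0
d = 6 (d = 2 - 1*(-4) = 2 + 4 = 6)
N(R) = 8
Z(Y) = Y/(8 + Y) (Z(Y) = (Y + 6*0)/(Y + 8) = (Y + 0)/(8 + Y) = Y/(8 + Y))
Z(10*(-1))*(10*4) = ((10*(-1))/(8 + 10*(-1)))*(10*4) = -10/(8 - 10)*40 = -10/(-2)*40 = -10*(-½)*40 = 5*40 = 200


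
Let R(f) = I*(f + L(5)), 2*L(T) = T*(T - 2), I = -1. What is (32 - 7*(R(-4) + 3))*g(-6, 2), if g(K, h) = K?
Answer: -213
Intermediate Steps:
L(T) = T*(-2 + T)/2 (L(T) = (T*(T - 2))/2 = (T*(-2 + T))/2 = T*(-2 + T)/2)
R(f) = -15/2 - f (R(f) = -(f + (1/2)*5*(-2 + 5)) = -(f + (1/2)*5*3) = -(f + 15/2) = -(15/2 + f) = -15/2 - f)
(32 - 7*(R(-4) + 3))*g(-6, 2) = (32 - 7*((-15/2 - 1*(-4)) + 3))*(-6) = (32 - 7*((-15/2 + 4) + 3))*(-6) = (32 - 7*(-7/2 + 3))*(-6) = (32 - 7*(-1/2))*(-6) = (32 + 7/2)*(-6) = (71/2)*(-6) = -213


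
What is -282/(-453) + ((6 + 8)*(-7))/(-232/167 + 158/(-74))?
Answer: 13354840/469761 ≈ 28.429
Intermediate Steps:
-282/(-453) + ((6 + 8)*(-7))/(-232/167 + 158/(-74)) = -282*(-1/453) + (14*(-7))/(-232*1/167 + 158*(-1/74)) = 94/151 - 98/(-232/167 - 79/37) = 94/151 - 98/(-21777/6179) = 94/151 - 98*(-6179/21777) = 94/151 + 86506/3111 = 13354840/469761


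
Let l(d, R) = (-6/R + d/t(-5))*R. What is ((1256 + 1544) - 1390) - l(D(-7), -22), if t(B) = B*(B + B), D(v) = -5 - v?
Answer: 35422/25 ≈ 1416.9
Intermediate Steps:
t(B) = 2*B² (t(B) = B*(2*B) = 2*B²)
l(d, R) = R*(-6/R + d/50) (l(d, R) = (-6/R + d/((2*(-5)²)))*R = (-6/R + d/((2*25)))*R = (-6/R + d/50)*R = R*(-6/R + d/50))
((1256 + 1544) - 1390) - l(D(-7), -22) = ((1256 + 1544) - 1390) - (-6 + (1/50)*(-22)*(-5 - 1*(-7))) = (2800 - 1390) - (-6 + (1/50)*(-22)*(-5 + 7)) = 1410 - (-6 + (1/50)*(-22)*2) = 1410 - (-6 - 22/25) = 1410 - 1*(-172/25) = 1410 + 172/25 = 35422/25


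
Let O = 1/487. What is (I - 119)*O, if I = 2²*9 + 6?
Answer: -77/487 ≈ -0.15811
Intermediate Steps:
O = 1/487 ≈ 0.0020534
I = 42 (I = 4*9 + 6 = 36 + 6 = 42)
(I - 119)*O = (42 - 119)*(1/487) = -77*1/487 = -77/487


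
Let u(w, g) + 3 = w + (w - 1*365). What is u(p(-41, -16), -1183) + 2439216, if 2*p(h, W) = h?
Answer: 2438807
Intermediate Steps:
p(h, W) = h/2
u(w, g) = -368 + 2*w (u(w, g) = -3 + (w + (w - 1*365)) = -3 + (w + (w - 365)) = -3 + (w + (-365 + w)) = -3 + (-365 + 2*w) = -368 + 2*w)
u(p(-41, -16), -1183) + 2439216 = (-368 + 2*((1/2)*(-41))) + 2439216 = (-368 + 2*(-41/2)) + 2439216 = (-368 - 41) + 2439216 = -409 + 2439216 = 2438807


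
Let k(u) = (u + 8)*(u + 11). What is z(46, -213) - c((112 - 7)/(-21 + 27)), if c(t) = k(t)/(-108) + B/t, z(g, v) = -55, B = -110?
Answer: -14107/336 ≈ -41.985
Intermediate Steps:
k(u) = (8 + u)*(11 + u)
c(t) = -22/27 - 110/t - 19*t/108 - t²/108 (c(t) = (88 + t² + 19*t)/(-108) - 110/t = (88 + t² + 19*t)*(-1/108) - 110/t = (-22/27 - 19*t/108 - t²/108) - 110/t = -22/27 - 110/t - 19*t/108 - t²/108)
z(46, -213) - c((112 - 7)/(-21 + 27)) = -55 - (-11880 + ((112 - 7)/(-21 + 27))*(-88 - ((112 - 7)/(-21 + 27))² - 19*(112 - 7)/(-21 + 27)))/(108*((112 - 7)/(-21 + 27))) = -55 - (-11880 + (105/6)*(-88 - (105/6)² - 1995/6))/(108*(105/6)) = -55 - (-11880 + (105*(⅙))*(-88 - (105*(⅙))² - 1995/6))/(108*(105*(⅙))) = -55 - (-11880 + 35*(-88 - (35/2)² - 19*35/2)/2)/(108*35/2) = -55 - 2*(-11880 + 35*(-88 - 1*1225/4 - 665/2)/2)/(108*35) = -55 - 2*(-11880 + 35*(-88 - 1225/4 - 665/2)/2)/(108*35) = -55 - 2*(-11880 + (35/2)*(-2907/4))/(108*35) = -55 - 2*(-11880 - 101745/8)/(108*35) = -55 - 2*(-196785)/(108*35*8) = -55 - 1*(-4373/336) = -55 + 4373/336 = -14107/336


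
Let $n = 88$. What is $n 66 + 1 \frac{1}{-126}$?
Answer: $\frac{731807}{126} \approx 5808.0$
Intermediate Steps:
$n 66 + 1 \frac{1}{-126} = 88 \cdot 66 + 1 \frac{1}{-126} = 5808 + 1 \left(- \frac{1}{126}\right) = 5808 - \frac{1}{126} = \frac{731807}{126}$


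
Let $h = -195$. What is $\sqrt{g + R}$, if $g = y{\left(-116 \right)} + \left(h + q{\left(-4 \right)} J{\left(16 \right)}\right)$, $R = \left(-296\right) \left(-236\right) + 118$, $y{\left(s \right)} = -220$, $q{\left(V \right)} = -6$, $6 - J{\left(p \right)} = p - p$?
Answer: $\sqrt{69523} \approx 263.67$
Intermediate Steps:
$J{\left(p \right)} = 6$ ($J{\left(p \right)} = 6 - \left(p - p\right) = 6 - 0 = 6 + 0 = 6$)
$R = 69974$ ($R = 69856 + 118 = 69974$)
$g = -451$ ($g = -220 - 231 = -451$)
$\sqrt{g + R} = \sqrt{-451 + 69974} = \sqrt{69523}$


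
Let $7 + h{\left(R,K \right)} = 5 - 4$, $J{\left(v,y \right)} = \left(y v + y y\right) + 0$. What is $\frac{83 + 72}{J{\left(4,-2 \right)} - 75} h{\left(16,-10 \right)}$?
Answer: $\frac{930}{79} \approx 11.772$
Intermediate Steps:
$J{\left(v,y \right)} = y^{2} + v y$ ($J{\left(v,y \right)} = \left(v y + y^{2}\right) + 0 = \left(y^{2} + v y\right) + 0 = y^{2} + v y$)
$h{\left(R,K \right)} = -6$ ($h{\left(R,K \right)} = -7 + \left(5 - 4\right) = -7 + 1 = -6$)
$\frac{83 + 72}{J{\left(4,-2 \right)} - 75} h{\left(16,-10 \right)} = \frac{83 + 72}{- 2 \left(4 - 2\right) - 75} \left(-6\right) = \frac{155}{\left(-2\right) 2 - 75} \left(-6\right) = \frac{155}{-4 - 75} \left(-6\right) = \frac{155}{-79} \left(-6\right) = 155 \left(- \frac{1}{79}\right) \left(-6\right) = \left(- \frac{155}{79}\right) \left(-6\right) = \frac{930}{79}$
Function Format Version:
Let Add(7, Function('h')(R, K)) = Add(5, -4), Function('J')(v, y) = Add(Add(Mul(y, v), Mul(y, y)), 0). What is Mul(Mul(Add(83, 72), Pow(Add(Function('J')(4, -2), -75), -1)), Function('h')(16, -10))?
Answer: Rational(930, 79) ≈ 11.772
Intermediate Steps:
Function('J')(v, y) = Add(Pow(y, 2), Mul(v, y)) (Function('J')(v, y) = Add(Add(Mul(v, y), Pow(y, 2)), 0) = Add(Add(Pow(y, 2), Mul(v, y)), 0) = Add(Pow(y, 2), Mul(v, y)))
Function('h')(R, K) = -6 (Function('h')(R, K) = Add(-7, Add(5, -4)) = Add(-7, 1) = -6)
Mul(Mul(Add(83, 72), Pow(Add(Function('J')(4, -2), -75), -1)), Function('h')(16, -10)) = Mul(Mul(Add(83, 72), Pow(Add(Mul(-2, Add(4, -2)), -75), -1)), -6) = Mul(Mul(155, Pow(Add(Mul(-2, 2), -75), -1)), -6) = Mul(Mul(155, Pow(Add(-4, -75), -1)), -6) = Mul(Mul(155, Pow(-79, -1)), -6) = Mul(Mul(155, Rational(-1, 79)), -6) = Mul(Rational(-155, 79), -6) = Rational(930, 79)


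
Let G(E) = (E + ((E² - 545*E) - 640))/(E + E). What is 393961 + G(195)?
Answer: 30715219/78 ≈ 3.9379e+5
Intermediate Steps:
G(E) = (-640 + E² - 544*E)/(2*E) (G(E) = (E + (-640 + E² - 545*E))/((2*E)) = (-640 + E² - 544*E)*(1/(2*E)) = (-640 + E² - 544*E)/(2*E))
393961 + G(195) = 393961 + (-272 + (½)*195 - 320/195) = 393961 + (-272 + 195/2 - 320*1/195) = 393961 + (-272 + 195/2 - 64/39) = 393961 - 13739/78 = 30715219/78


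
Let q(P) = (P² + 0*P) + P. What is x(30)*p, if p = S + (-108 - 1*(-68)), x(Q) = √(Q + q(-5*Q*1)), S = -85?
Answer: -250*√5595 ≈ -18700.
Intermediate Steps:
q(P) = P + P² (q(P) = (P² + 0) + P = P² + P = P + P²)
x(Q) = √(Q - 5*Q*(1 - 5*Q)) (x(Q) = √(Q + (-5*Q*1)*(1 - 5*Q*1)) = √(Q + (-5*Q)*(1 - 5*Q)) = √(Q - 5*Q*(1 - 5*Q)))
p = -125 (p = -85 + (-108 - 1*(-68)) = -85 + (-108 + 68) = -85 - 40 = -125)
x(30)*p = √(30*(-4 + 25*30))*(-125) = √(30*(-4 + 750))*(-125) = √(30*746)*(-125) = √22380*(-125) = (2*√5595)*(-125) = -250*√5595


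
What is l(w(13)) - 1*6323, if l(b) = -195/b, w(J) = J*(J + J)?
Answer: -164413/26 ≈ -6323.6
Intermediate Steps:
w(J) = 2*J² (w(J) = J*(2*J) = 2*J²)
l(w(13)) - 1*6323 = -195/(2*13²) - 1*6323 = -195/(2*169) - 6323 = -195/338 - 6323 = -195*1/338 - 6323 = -15/26 - 6323 = -164413/26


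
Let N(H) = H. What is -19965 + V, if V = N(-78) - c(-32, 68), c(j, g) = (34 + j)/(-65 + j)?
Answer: -1944169/97 ≈ -20043.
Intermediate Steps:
c(j, g) = (34 + j)/(-65 + j)
V = -7564/97 (V = -78 - (34 - 32)/(-65 - 32) = -78 - 2/(-97) = -78 - (-1)*2/97 = -78 - 1*(-2/97) = -78 + 2/97 = -7564/97 ≈ -77.979)
-19965 + V = -19965 - 7564/97 = -1944169/97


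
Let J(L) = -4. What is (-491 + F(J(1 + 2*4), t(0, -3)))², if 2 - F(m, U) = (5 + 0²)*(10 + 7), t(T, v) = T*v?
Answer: 329476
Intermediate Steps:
F(m, U) = -83 (F(m, U) = 2 - (5 + 0²)*(10 + 7) = 2 - (5 + 0)*17 = 2 - 5*17 = 2 - 1*85 = 2 - 85 = -83)
(-491 + F(J(1 + 2*4), t(0, -3)))² = (-491 - 83)² = (-574)² = 329476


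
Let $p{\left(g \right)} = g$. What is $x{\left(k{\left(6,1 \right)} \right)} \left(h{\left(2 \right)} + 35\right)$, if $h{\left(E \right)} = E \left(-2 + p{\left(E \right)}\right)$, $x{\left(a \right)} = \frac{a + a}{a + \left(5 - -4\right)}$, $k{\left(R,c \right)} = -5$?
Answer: $- \frac{175}{2} \approx -87.5$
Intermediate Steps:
$x{\left(a \right)} = \frac{2 a}{9 + a}$ ($x{\left(a \right)} = \frac{2 a}{a + \left(5 + 4\right)} = \frac{2 a}{a + 9} = \frac{2 a}{9 + a}$)
$h{\left(E \right)} = E \left(-2 + E\right)$
$x{\left(k{\left(6,1 \right)} \right)} \left(h{\left(2 \right)} + 35\right) = 2 \left(-5\right) \frac{1}{9 - 5} \left(2 \left(-2 + 2\right) + 35\right) = 2 \left(-5\right) \frac{1}{4} \left(2 \cdot 0 + 35\right) = 2 \left(-5\right) \frac{1}{4} \left(0 + 35\right) = \left(- \frac{5}{2}\right) 35 = - \frac{175}{2}$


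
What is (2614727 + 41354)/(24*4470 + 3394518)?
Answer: 2656081/3501798 ≈ 0.75849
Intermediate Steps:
(2614727 + 41354)/(24*4470 + 3394518) = 2656081/(107280 + 3394518) = 2656081/3501798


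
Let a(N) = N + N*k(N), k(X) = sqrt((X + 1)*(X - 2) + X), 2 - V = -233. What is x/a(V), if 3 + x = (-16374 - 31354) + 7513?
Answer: 20109/6488585 - 985341*sqrt(23)/6488585 ≈ -0.72518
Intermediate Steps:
V = 235 (V = 2 - 1*(-233) = 2 + 233 = 235)
k(X) = sqrt(X + (1 + X)*(-2 + X)) (k(X) = sqrt((1 + X)*(-2 + X) + X) = sqrt(X + (1 + X)*(-2 + X)))
x = -40218 (x = -3 + ((-16374 - 31354) + 7513) = -3 + (-47728 + 7513) = -3 - 40215 = -40218)
a(N) = N + N*sqrt(-2 + N**2)
x/a(V) = -40218*1/(235*(1 + sqrt(-2 + 235**2))) = -40218*1/(235*(1 + sqrt(-2 + 55225))) = -40218*1/(235*(1 + sqrt(55223))) = -40218*1/(235*(1 + 49*sqrt(23))) = -40218/(235 + 11515*sqrt(23))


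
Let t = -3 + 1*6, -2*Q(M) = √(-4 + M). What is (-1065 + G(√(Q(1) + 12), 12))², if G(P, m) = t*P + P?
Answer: (1065 - 2*√2*√(24 - I*√3))² ≈ 1.1049e+6 + 1.05e+3*I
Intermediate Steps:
Q(M) = -√(-4 + M)/2
t = 3 (t = -3 + 6 = 3)
G(P, m) = 4*P (G(P, m) = 3*P + P = 4*P)
(-1065 + G(√(Q(1) + 12), 12))² = (-1065 + 4*√(-√(-4 + 1)/2 + 12))² = (-1065 + 4*√(-I*√3/2 + 12))² = (-1065 + 4*√(12 - I*√3/2))²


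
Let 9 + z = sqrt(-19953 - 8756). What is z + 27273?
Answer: 27264 + I*sqrt(28709) ≈ 27264.0 + 169.44*I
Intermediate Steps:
z = -9 + I*sqrt(28709) (z = -9 + sqrt(-19953 - 8756) = -9 + sqrt(-28709) = -9 + I*sqrt(28709) ≈ -9.0 + 169.44*I)
z + 27273 = (-9 + I*sqrt(28709)) + 27273 = 27264 + I*sqrt(28709)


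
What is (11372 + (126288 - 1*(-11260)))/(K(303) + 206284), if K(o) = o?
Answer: 148920/206587 ≈ 0.72086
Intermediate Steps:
(11372 + (126288 - 1*(-11260)))/(K(303) + 206284) = (11372 + (126288 - 1*(-11260)))/(303 + 206284) = (11372 + (126288 + 11260))/206587 = (11372 + 137548)*(1/206587) = 148920*(1/206587) = 148920/206587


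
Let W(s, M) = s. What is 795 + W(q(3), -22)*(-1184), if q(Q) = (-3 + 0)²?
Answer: -9861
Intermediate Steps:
q(Q) = 9 (q(Q) = (-3)² = 9)
795 + W(q(3), -22)*(-1184) = 795 + 9*(-1184) = 795 - 10656 = -9861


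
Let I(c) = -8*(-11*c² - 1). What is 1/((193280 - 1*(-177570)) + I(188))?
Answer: 1/3481130 ≈ 2.8726e-7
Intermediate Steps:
I(c) = 8 + 88*c² (I(c) = -8*(-1 - 11*c²) = 8 + 88*c²)
1/((193280 - 1*(-177570)) + I(188)) = 1/((193280 - 1*(-177570)) + (8 + 88*188²)) = 1/((193280 + 177570) + (8 + 88*35344)) = 1/(370850 + (8 + 3110272)) = 1/(370850 + 3110280) = 1/3481130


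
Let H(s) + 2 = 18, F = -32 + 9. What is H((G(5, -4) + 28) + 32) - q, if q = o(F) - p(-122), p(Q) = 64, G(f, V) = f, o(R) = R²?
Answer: -449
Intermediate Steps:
F = -23
H(s) = 16 (H(s) = -2 + 18 = 16)
q = 465 (q = (-23)² - 1*64 = 529 - 64 = 465)
H((G(5, -4) + 28) + 32) - q = 16 - 1*465 = 16 - 465 = -449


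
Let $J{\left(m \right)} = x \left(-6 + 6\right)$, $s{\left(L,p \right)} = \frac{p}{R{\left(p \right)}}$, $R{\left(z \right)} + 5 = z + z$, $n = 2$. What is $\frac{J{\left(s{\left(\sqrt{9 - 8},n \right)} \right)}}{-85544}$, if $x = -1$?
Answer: $0$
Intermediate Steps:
$R{\left(z \right)} = -5 + 2 z$ ($R{\left(z \right)} = -5 + \left(z + z\right) = -5 + 2 z$)
$s{\left(L,p \right)} = \frac{p}{-5 + 2 p}$
$J{\left(m \right)} = 0$ ($J{\left(m \right)} = - (-6 + 6) = \left(-1\right) 0 = 0$)
$\frac{J{\left(s{\left(\sqrt{9 - 8},n \right)} \right)}}{-85544} = \frac{0}{-85544} = 0 \left(- \frac{1}{85544}\right) = 0$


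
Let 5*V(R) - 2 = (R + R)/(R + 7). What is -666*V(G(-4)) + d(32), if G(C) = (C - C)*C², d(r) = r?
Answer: -1172/5 ≈ -234.40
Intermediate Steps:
G(C) = 0 (G(C) = 0*C² = 0)
V(R) = ⅖ + 2*R/(5*(7 + R)) (V(R) = ⅖ + ((R + R)/(R + 7))/5 = ⅖ + ((2*R)/(7 + R))/5 = ⅖ + (2*R/(7 + R))/5 = ⅖ + 2*R/(5*(7 + R)))
-666*V(G(-4)) + d(32) = -1332*(7 + 2*0)/(5*(7 + 0)) + 32 = -1332*(7 + 0)/(5*7) + 32 = -1332*7/(5*7) + 32 = -666*⅖ + 32 = -1332/5 + 32 = -1172/5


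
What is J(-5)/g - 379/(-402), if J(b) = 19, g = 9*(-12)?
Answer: 5549/7236 ≈ 0.76686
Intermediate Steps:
g = -108
J(-5)/g - 379/(-402) = 19/(-108) - 379/(-402) = 19*(-1/108) - 379*(-1/402) = -19/108 + 379/402 = 5549/7236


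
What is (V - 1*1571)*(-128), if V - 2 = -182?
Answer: 224128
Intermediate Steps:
V = -180 (V = 2 - 182 = -180)
(V - 1*1571)*(-128) = (-180 - 1*1571)*(-128) = (-180 - 1571)*(-128) = -1751*(-128) = 224128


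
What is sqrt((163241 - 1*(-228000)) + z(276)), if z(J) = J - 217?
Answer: 10*sqrt(3913) ≈ 625.54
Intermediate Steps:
z(J) = -217 + J
sqrt((163241 - 1*(-228000)) + z(276)) = sqrt((163241 - 1*(-228000)) + (-217 + 276)) = sqrt((163241 + 228000) + 59) = sqrt(391241 + 59) = sqrt(391300) = 10*sqrt(3913)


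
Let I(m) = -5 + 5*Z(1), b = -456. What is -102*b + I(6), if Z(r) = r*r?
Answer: 46512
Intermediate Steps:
Z(r) = r²
I(m) = 0 (I(m) = -5 + 5*1² = -5 + 5*1 = -5 + 5 = 0)
-102*b + I(6) = -102*(-456) + 0 = 46512 + 0 = 46512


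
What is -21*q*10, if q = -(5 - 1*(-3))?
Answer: 1680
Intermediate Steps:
q = -8 (q = -(5 + 3) = -1*8 = -8)
-21*q*10 = -21*(-8)*10 = 168*10 = 1680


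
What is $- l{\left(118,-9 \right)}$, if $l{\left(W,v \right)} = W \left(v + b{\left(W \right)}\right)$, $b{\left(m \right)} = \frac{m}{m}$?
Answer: $944$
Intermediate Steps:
$b{\left(m \right)} = 1$
$l{\left(W,v \right)} = W \left(1 + v\right)$ ($l{\left(W,v \right)} = W \left(v + 1\right) = W \left(1 + v\right)$)
$- l{\left(118,-9 \right)} = - 118 \left(1 - 9\right) = - 118 \left(-8\right) = \left(-1\right) \left(-944\right) = 944$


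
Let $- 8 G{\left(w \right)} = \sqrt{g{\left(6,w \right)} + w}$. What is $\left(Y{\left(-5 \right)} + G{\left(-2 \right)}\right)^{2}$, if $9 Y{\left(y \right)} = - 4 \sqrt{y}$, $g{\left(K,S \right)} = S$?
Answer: $- \frac{1361}{1296} - \frac{2 \sqrt{5}}{9} \approx -1.5471$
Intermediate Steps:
$G{\left(w \right)} = - \frac{\sqrt{2} \sqrt{w}}{8}$ ($G{\left(w \right)} = - \frac{\sqrt{w + w}}{8} = - \frac{\sqrt{2 w}}{8} = - \frac{\sqrt{2} \sqrt{w}}{8}$)
$Y{\left(y \right)} = - \frac{4 \sqrt{y}}{9}$ ($Y{\left(y \right)} = \frac{\left(-4\right) \sqrt{y}}{9} = - \frac{4 \sqrt{y}}{9}$)
$\left(Y{\left(-5 \right)} + G{\left(-2 \right)}\right)^{2} = \left(- \frac{4 \sqrt{-5}}{9} - \frac{\sqrt{2} \sqrt{-2}}{8}\right)^{2} = \left(- \frac{4 i \sqrt{5}}{9} - \frac{\sqrt{2} i \sqrt{2}}{8}\right)^{2} = \left(- \frac{4 i \sqrt{5}}{9} - \frac{i}{4}\right)^{2} = \left(- \frac{i}{4} - \frac{4 i \sqrt{5}}{9}\right)^{2}$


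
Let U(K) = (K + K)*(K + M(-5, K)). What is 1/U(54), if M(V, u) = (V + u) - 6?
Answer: 1/10476 ≈ 9.5456e-5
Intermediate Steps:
M(V, u) = -6 + V + u
U(K) = 2*K*(-11 + 2*K) (U(K) = (K + K)*(K + (-6 - 5 + K)) = (2*K)*(K + (-11 + K)) = (2*K)*(-11 + 2*K) = 2*K*(-11 + 2*K))
1/U(54) = 1/(2*54*(-11 + 2*54)) = 1/(2*54*(-11 + 108)) = 1/(2*54*97) = 1/10476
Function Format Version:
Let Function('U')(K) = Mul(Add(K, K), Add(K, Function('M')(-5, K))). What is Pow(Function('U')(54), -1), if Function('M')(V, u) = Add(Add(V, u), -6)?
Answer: Rational(1, 10476) ≈ 9.5456e-5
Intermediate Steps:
Function('M')(V, u) = Add(-6, V, u)
Function('U')(K) = Mul(2, K, Add(-11, Mul(2, K))) (Function('U')(K) = Mul(Add(K, K), Add(K, Add(-6, -5, K))) = Mul(Mul(2, K), Add(K, Add(-11, K))) = Mul(Mul(2, K), Add(-11, Mul(2, K))) = Mul(2, K, Add(-11, Mul(2, K))))
Pow(Function('U')(54), -1) = Pow(Mul(2, 54, Add(-11, Mul(2, 54))), -1) = Pow(Mul(2, 54, Add(-11, 108)), -1) = Pow(Mul(2, 54, 97), -1) = Pow(10476, -1) = Rational(1, 10476)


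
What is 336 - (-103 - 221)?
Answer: 660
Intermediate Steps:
336 - (-103 - 221) = 336 - 1*(-324) = 336 + 324 = 660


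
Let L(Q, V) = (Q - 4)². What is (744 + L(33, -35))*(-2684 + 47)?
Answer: -4179645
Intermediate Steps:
L(Q, V) = (-4 + Q)²
(744 + L(33, -35))*(-2684 + 47) = (744 + (-4 + 33)²)*(-2684 + 47) = (744 + 29²)*(-2637) = (744 + 841)*(-2637) = 1585*(-2637) = -4179645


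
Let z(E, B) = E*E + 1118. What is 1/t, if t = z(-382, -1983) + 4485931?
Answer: 1/4632973 ≈ 2.1584e-7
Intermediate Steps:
z(E, B) = 1118 + E**2 (z(E, B) = E**2 + 1118 = 1118 + E**2)
t = 4632973 (t = (1118 + (-382)**2) + 4485931 = (1118 + 145924) + 4485931 = 147042 + 4485931 = 4632973)
1/t = 1/4632973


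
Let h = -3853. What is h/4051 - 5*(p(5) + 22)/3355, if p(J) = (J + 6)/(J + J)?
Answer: -2435401/2471110 ≈ -0.98555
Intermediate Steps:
p(J) = (6 + J)/(2*J) (p(J) = (6 + J)/((2*J)) = (6 + J)*(1/(2*J)) = (6 + J)/(2*J))
h/4051 - 5*(p(5) + 22)/3355 = -3853/4051 - 5*((½)*(6 + 5)/5 + 22)/3355 = -3853*1/4051 - 5*((½)*(⅕)*11 + 22)*(1/3355) = -3853/4051 - 5*(11/10 + 22)*(1/3355) = -3853/4051 - 5*231/10*(1/3355) = -3853/4051 - 231/2*1/3355 = -3853/4051 - 21/610 = -2435401/2471110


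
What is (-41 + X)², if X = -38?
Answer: 6241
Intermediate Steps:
(-41 + X)² = (-41 - 38)² = (-79)² = 6241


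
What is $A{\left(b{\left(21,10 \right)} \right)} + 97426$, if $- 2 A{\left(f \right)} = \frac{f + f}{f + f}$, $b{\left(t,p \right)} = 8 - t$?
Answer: $\frac{194851}{2} \approx 97426.0$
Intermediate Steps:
$A{\left(f \right)} = - \frac{1}{2}$ ($A{\left(f \right)} = - \frac{\left(f + f\right) \frac{1}{f + f}}{2} = - \frac{2 f \frac{1}{2 f}}{2} = \left(- \frac{1}{2}\right) 1 = - \frac{1}{2}$)
$A{\left(b{\left(21,10 \right)} \right)} + 97426 = - \frac{1}{2} + 97426 = \frac{194851}{2}$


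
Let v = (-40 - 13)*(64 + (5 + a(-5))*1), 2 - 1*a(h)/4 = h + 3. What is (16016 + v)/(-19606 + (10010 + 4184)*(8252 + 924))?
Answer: 11511/130224538 ≈ 8.8393e-5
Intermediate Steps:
a(h) = -4 - 4*h (a(h) = 8 - 4*(h + 3) = 8 - 4*(3 + h) = 8 + (-12 - 4*h) = -4 - 4*h)
v = -4505 (v = (-40 - 13)*(64 + (5 + (-4 - 4*(-5)))*1) = -53*(64 + (5 + (-4 + 20))*1) = -53*(64 + (5 + 16)*1) = -53*(64 + 21*1) = -53*(64 + 21) = -53*85 = -4505)
(16016 + v)/(-19606 + (10010 + 4184)*(8252 + 924)) = (16016 - 4505)/(-19606 + (10010 + 4184)*(8252 + 924)) = 11511/(-19606 + 14194*9176) = 11511/(-19606 + 130244144) = 11511/130224538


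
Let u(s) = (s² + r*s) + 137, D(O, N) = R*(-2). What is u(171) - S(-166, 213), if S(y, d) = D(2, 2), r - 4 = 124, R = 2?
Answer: 51270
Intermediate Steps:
r = 128 (r = 4 + 124 = 128)
D(O, N) = -4 (D(O, N) = 2*(-2) = -4)
u(s) = 137 + s² + 128*s (u(s) = (s² + 128*s) + 137 = 137 + s² + 128*s)
S(y, d) = -4
u(171) - S(-166, 213) = (137 + 171² + 128*171) - 1*(-4) = (137 + 29241 + 21888) + 4 = 51266 + 4 = 51270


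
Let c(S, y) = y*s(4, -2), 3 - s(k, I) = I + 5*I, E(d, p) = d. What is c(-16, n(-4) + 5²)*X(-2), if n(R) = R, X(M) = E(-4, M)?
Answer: -1260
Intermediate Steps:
X(M) = -4
s(k, I) = 3 - 6*I (s(k, I) = 3 - (I + 5*I) = 3 - 6*I)
c(S, y) = 15*y (c(S, y) = y*(3 - 6*(-2)) = y*(3 + 12) = y*15 = 15*y)
c(-16, n(-4) + 5²)*X(-2) = (15*(-4 + 5²))*(-4) = (15*(-4 + 25))*(-4) = (15*21)*(-4) = 315*(-4) = -1260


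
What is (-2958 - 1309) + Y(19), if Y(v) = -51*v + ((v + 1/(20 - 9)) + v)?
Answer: -57177/11 ≈ -5197.9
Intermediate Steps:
Y(v) = 1/11 - 49*v (Y(v) = -51*v + ((v + 1/11) + v) = -51*v + ((1/11 + v) + v) = -51*v + (1/11 + 2*v) = 1/11 - 49*v)
(-2958 - 1309) + Y(19) = (-2958 - 1309) + (1/11 - 49*19) = -4267 + (1/11 - 931) = -4267 - 10240/11 = -57177/11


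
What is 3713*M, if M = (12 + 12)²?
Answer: 2138688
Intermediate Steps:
M = 576 (M = 24² = 576)
3713*M = 3713*576 = 2138688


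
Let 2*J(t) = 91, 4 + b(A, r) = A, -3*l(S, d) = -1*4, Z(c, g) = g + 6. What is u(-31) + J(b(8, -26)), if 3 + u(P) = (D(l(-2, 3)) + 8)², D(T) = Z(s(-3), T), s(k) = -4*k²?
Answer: 4997/18 ≈ 277.61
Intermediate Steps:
Z(c, g) = 6 + g
l(S, d) = 4/3 (l(S, d) = -(-1)*4/3 = -⅓*(-4) = 4/3)
D(T) = 6 + T
b(A, r) = -4 + A
J(t) = 91/2 (J(t) = (½)*91 = 91/2)
u(P) = 2089/9 (u(P) = -3 + ((6 + 4/3) + 8)² = -3 + (22/3 + 8)² = -3 + (46/3)² = -3 + 2116/9 = 2089/9)
u(-31) + J(b(8, -26)) = 2089/9 + 91/2 = 4997/18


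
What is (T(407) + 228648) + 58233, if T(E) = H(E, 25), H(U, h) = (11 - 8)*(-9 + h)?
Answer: 286929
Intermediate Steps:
H(U, h) = -27 + 3*h (H(U, h) = 3*(-9 + h) = -27 + 3*h)
T(E) = 48 (T(E) = -27 + 3*25 = -27 + 75 = 48)
(T(407) + 228648) + 58233 = (48 + 228648) + 58233 = 228696 + 58233 = 286929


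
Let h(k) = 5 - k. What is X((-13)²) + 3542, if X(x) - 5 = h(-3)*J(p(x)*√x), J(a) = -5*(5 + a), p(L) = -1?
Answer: 3867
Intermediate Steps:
J(a) = -25 - 5*a
X(x) = -195 + 40*√x (X(x) = 5 + (5 - 1*(-3))*(-25 - (-5)*√x) = 5 + (5 + 3)*(-25 + 5*√x) = 5 + 8*(-25 + 5*√x) = 5 + (-200 + 40*√x) = -195 + 40*√x)
X((-13)²) + 3542 = (-195 + 40*√((-13)²)) + 3542 = (-195 + 40*√169) + 3542 = (-195 + 40*13) + 3542 = (-195 + 520) + 3542 = 325 + 3542 = 3867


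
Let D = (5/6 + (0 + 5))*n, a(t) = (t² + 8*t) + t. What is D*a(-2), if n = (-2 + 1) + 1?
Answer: 0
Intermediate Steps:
n = 0 (n = -1 + 1 = 0)
a(t) = t² + 9*t
D = 0 (D = (5/6 + (0 + 5))*0 = (5*(⅙) + 5)*0 = (⅚ + 5)*0 = (35/6)*0 = 0)
D*a(-2) = 0*(-2*(9 - 2)) = 0*(-2*7) = 0*(-14) = 0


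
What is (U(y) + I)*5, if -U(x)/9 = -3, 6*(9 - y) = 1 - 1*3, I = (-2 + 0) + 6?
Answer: 155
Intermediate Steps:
I = 4 (I = -2 + 6 = 4)
y = 28/3 (y = 9 - (1 - 1*3)/6 = 9 - (1 - 3)/6 = 9 - ⅙*(-2) = 9 + ⅓ = 28/3 ≈ 9.3333)
U(x) = 27 (U(x) = -9*(-3) = 27)
(U(y) + I)*5 = (27 + 4)*5 = 31*5 = 155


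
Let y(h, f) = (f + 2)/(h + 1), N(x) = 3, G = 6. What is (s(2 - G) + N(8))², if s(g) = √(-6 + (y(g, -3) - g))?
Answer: (9 + I*√15)²/9 ≈ 7.3333 + 7.746*I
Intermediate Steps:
y(h, f) = (2 + f)/(1 + h)
s(g) = √(-6 - g - 1/(1 + g)) (s(g) = √(-6 + ((2 - 3)/(1 + g) - g)) = √(-6 + (-1/(1 + g) - g)) = √(-6 + (-g - 1/(1 + g))) = √(-6 - g - 1/(1 + g)))
(s(2 - G) + N(8))² = (√((-1 + (1 + (2 - 1*6))*(-6 - (2 - 1*6)))/(1 + (2 - 1*6))) + 3)² = (√((-1 + (1 + (2 - 6))*(-6 - (2 - 6)))/(1 + (2 - 6))) + 3)² = (√((-1 + (1 - 4)*(-6 - 1*(-4)))/(1 - 4)) + 3)² = (√((-1 - 3*(-6 + 4))/(-3)) + 3)² = (√(-(-1 - 3*(-2))/3) + 3)² = (√(-(-1 + 6)/3) + 3)² = (√(-⅓*5) + 3)² = (√(-5/3) + 3)² = (I*√15/3 + 3)² = (3 + I*√15/3)²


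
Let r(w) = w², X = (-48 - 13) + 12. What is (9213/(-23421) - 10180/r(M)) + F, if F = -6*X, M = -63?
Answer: 243735539/837459 ≈ 291.04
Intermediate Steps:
X = -49 (X = -61 + 12 = -49)
F = 294 (F = -6*(-49) = 294)
(9213/(-23421) - 10180/r(M)) + F = (9213/(-23421) - 10180/((-63)²)) + 294 = (9213*(-1/23421) - 10180/3969) + 294 = (-83/211 - 10180*1/3969) + 294 = (-83/211 - 10180/3969) + 294 = -2477407/837459 + 294 = 243735539/837459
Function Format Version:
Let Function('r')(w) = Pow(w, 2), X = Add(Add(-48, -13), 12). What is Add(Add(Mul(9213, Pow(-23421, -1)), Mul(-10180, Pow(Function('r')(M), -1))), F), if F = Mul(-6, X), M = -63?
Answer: Rational(243735539, 837459) ≈ 291.04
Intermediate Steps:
X = -49 (X = Add(-61, 12) = -49)
F = 294 (F = Mul(-6, -49) = 294)
Add(Add(Mul(9213, Pow(-23421, -1)), Mul(-10180, Pow(Function('r')(M), -1))), F) = Add(Add(Mul(9213, Pow(-23421, -1)), Mul(-10180, Pow(Pow(-63, 2), -1))), 294) = Add(Add(Mul(9213, Rational(-1, 23421)), Mul(-10180, Pow(3969, -1))), 294) = Add(Add(Rational(-83, 211), Mul(-10180, Rational(1, 3969))), 294) = Add(Add(Rational(-83, 211), Rational(-10180, 3969)), 294) = Add(Rational(-2477407, 837459), 294) = Rational(243735539, 837459)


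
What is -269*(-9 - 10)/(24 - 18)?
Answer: 5111/6 ≈ 851.83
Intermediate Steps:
-269*(-9 - 10)/(24 - 18) = -(-5111)/6 = -269*(-19/6) = 5111/6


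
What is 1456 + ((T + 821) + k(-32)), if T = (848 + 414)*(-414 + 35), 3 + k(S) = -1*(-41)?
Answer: -475983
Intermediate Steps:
k(S) = 38 (k(S) = -3 - 1*(-41) = -3 + 41 = 38)
T = -478298 (T = 1262*(-379) = -478298)
1456 + ((T + 821) + k(-32)) = 1456 + ((-478298 + 821) + 38) = 1456 + (-477477 + 38) = 1456 - 477439 = -475983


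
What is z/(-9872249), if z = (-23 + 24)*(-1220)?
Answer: 1220/9872249 ≈ 0.00012358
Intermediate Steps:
z = -1220 (z = 1*(-1220) = -1220)
z/(-9872249) = -1220/(-9872249) = -1220*(-1/9872249) = 1220/9872249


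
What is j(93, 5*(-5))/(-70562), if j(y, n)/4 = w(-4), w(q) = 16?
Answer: -32/35281 ≈ -0.00090700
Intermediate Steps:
j(y, n) = 64 (j(y, n) = 4*16 = 64)
j(93, 5*(-5))/(-70562) = 64/(-70562) = 64*(-1/70562) = -32/35281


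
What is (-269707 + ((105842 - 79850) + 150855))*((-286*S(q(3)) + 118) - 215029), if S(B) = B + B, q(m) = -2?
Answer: 19850403620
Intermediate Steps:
S(B) = 2*B
(-269707 + ((105842 - 79850) + 150855))*((-286*S(q(3)) + 118) - 215029) = (-269707 + ((105842 - 79850) + 150855))*((-572*(-2) + 118) - 215029) = (-269707 + (25992 + 150855))*((-286*(-4) + 118) - 215029) = (-269707 + 176847)*((1144 + 118) - 215029) = -92860*(1262 - 215029) = -92860*(-213767) = 19850403620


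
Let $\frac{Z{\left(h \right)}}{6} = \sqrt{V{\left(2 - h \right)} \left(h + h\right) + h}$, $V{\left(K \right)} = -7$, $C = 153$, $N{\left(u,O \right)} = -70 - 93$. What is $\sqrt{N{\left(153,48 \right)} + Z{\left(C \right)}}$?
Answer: $\sqrt{-163 + 18 i \sqrt{221}} \approx 8.6696 + 15.433 i$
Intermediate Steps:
$N{\left(u,O \right)} = -163$ ($N{\left(u,O \right)} = -70 - 93 = -163$)
$Z{\left(h \right)} = 6 \sqrt{13} \sqrt{- h}$ ($Z{\left(h \right)} = 6 \sqrt{- 7 \left(h + h\right) + h} = 6 \sqrt{- 7 \cdot 2 h + h} = 6 \sqrt{- 14 h + h} = 6 \sqrt{- 13 h} = 6 \sqrt{13} \sqrt{- h}$)
$\sqrt{N{\left(153,48 \right)} + Z{\left(C \right)}} = \sqrt{-163 + 6 \sqrt{13} \sqrt{\left(-1\right) 153}} = \sqrt{-163 + 6 \sqrt{13} \sqrt{-153}} = \sqrt{-163 + 6 \sqrt{13} \cdot 3 i \sqrt{17}} = \sqrt{-163 + 18 i \sqrt{221}}$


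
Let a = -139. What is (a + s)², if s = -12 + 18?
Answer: 17689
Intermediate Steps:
s = 6
(a + s)² = (-139 + 6)² = (-133)² = 17689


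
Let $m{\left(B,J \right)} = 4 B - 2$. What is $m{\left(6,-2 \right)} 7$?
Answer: $154$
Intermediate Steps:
$m{\left(B,J \right)} = -2 + 4 B$
$m{\left(6,-2 \right)} 7 = \left(-2 + 4 \cdot 6\right) 7 = \left(-2 + 24\right) 7 = 22 \cdot 7 = 154$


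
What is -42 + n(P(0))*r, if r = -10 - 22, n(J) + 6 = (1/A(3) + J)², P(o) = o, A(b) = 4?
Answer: 148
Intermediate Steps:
n(J) = -6 + (¼ + J)² (n(J) = -6 + (1/4 + J)² = -6 + (¼ + J)²)
r = -32
-42 + n(P(0))*r = -42 + (-6 + (1 + 4*0)²/16)*(-32) = -42 + (-6 + (1 + 0)²/16)*(-32) = -42 + (-6 + (1/16)*1²)*(-32) = -42 + (-6 + (1/16)*1)*(-32) = -42 + (-6 + 1/16)*(-32) = -42 - 95/16*(-32) = -42 + 190 = 148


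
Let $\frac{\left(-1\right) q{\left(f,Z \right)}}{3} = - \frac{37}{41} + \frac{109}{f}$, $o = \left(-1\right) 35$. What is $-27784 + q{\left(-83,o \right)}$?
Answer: $- \frac{94526332}{3403} \approx -27777.0$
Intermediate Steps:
$o = -35$
$q{\left(f,Z \right)} = \frac{111}{41} - \frac{327}{f}$ ($q{\left(f,Z \right)} = - 3 \left(- \frac{37}{41} + \frac{109}{f}\right) = \frac{111}{41} - \frac{327}{f}$)
$-27784 + q{\left(-83,o \right)} = -27784 - \left(- \frac{111}{41} + \frac{327}{-83}\right) = -27784 + \left(\frac{111}{41} - - \frac{327}{83}\right) = -27784 + \left(\frac{111}{41} + \frac{327}{83}\right) = -27784 + \frac{22620}{3403} = - \frac{94526332}{3403}$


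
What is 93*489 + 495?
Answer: 45972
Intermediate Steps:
93*489 + 495 = 45477 + 495 = 45972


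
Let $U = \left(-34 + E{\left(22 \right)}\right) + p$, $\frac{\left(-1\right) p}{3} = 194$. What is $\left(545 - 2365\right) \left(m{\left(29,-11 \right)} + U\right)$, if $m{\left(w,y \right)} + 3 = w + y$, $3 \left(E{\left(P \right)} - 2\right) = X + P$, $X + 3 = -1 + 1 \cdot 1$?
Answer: $\frac{3235960}{3} \approx 1.0787 \cdot 10^{6}$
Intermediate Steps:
$p = -582$ ($p = \left(-3\right) 194 = -582$)
$X = -3$ ($X = -3 + \left(-1 + 1 \cdot 1\right) = -3 + \left(-1 + 1\right) = -3 + 0 = -3$)
$E{\left(P \right)} = 1 + \frac{P}{3}$ ($E{\left(P \right)} = 2 + \frac{-3 + P}{3} = 2 + \left(-1 + \frac{P}{3}\right) = 1 + \frac{P}{3}$)
$U = - \frac{1823}{3}$ ($U = \left(-34 + \left(1 + \frac{1}{3} \cdot 22\right)\right) - 582 = \left(-34 + \left(1 + \frac{22}{3}\right)\right) - 582 = \left(-34 + \frac{25}{3}\right) - 582 = - \frac{77}{3} - 582 = - \frac{1823}{3} \approx -607.67$)
$m{\left(w,y \right)} = -3 + w + y$ ($m{\left(w,y \right)} = -3 + \left(w + y\right) = -3 + w + y$)
$\left(545 - 2365\right) \left(m{\left(29,-11 \right)} + U\right) = \left(545 - 2365\right) \left(\left(-3 + 29 - 11\right) - \frac{1823}{3}\right) = - 1820 \left(15 - \frac{1823}{3}\right) = \left(-1820\right) \left(- \frac{1778}{3}\right) = \frac{3235960}{3}$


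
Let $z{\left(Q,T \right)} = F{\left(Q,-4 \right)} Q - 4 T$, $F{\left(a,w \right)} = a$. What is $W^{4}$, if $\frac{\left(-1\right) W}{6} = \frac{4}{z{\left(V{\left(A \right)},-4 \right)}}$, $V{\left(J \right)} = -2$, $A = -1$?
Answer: $\frac{1296}{625} \approx 2.0736$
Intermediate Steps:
$z{\left(Q,T \right)} = Q^{2} - 4 T$ ($z{\left(Q,T \right)} = Q Q - 4 T = Q^{2} - 4 T$)
$W = - \frac{6}{5}$ ($W = - 6 \frac{4}{\left(-2\right)^{2} - -16} = - 6 \frac{4}{4 + 16} = - 6 \cdot \frac{4}{20} = - 6 \cdot 4 \cdot \frac{1}{20} = \left(-6\right) \frac{1}{5} = - \frac{6}{5} \approx -1.2$)
$W^{4} = \left(- \frac{6}{5}\right)^{4} = \frac{1296}{625}$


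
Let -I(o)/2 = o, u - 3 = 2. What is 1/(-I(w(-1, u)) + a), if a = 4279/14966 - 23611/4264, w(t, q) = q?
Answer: 31907512/151516835 ≈ 0.21059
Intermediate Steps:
u = 5 (u = 3 + 2 = 5)
I(o) = -2*o
a = -167558285/31907512 (a = 4279*(1/14966) - 23611*1/4264 = 4279/14966 - 23611/4264 = -167558285/31907512 ≈ -5.2514)
1/(-I(w(-1, u)) + a) = 1/(-(-2)*5 - 167558285/31907512) = 1/(-1*(-10) - 167558285/31907512) = 1/(10 - 167558285/31907512) = 1/(151516835/31907512) = 31907512/151516835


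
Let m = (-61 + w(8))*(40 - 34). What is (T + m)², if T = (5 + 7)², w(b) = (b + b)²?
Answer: 1726596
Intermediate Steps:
w(b) = 4*b² (w(b) = (2*b)² = 4*b²)
m = 1170 (m = (-61 + 4*8²)*(40 - 34) = (-61 + 4*64)*6 = (-61 + 256)*6 = 195*6 = 1170)
T = 144 (T = 12² = 144)
(T + m)² = (144 + 1170)² = 1314² = 1726596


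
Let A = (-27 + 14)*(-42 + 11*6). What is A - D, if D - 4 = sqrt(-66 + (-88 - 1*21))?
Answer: -316 - 5*I*sqrt(7) ≈ -316.0 - 13.229*I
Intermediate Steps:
D = 4 + 5*I*sqrt(7) (D = 4 + sqrt(-66 + (-88 - 1*21)) = 4 + sqrt(-66 + (-88 - 21)) = 4 + sqrt(-66 - 109) = 4 + sqrt(-175) = 4 + 5*I*sqrt(7) ≈ 4.0 + 13.229*I)
A = -312 (A = -13*(-42 + 66) = -13*24 = -312)
A - D = -312 - (4 + 5*I*sqrt(7)) = -312 + (-4 - 5*I*sqrt(7)) = -316 - 5*I*sqrt(7)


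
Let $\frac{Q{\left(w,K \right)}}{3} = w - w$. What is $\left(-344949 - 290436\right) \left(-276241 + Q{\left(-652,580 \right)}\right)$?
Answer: $175519387785$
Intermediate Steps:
$Q{\left(w,K \right)} = 0$ ($Q{\left(w,K \right)} = 3 \left(w - w\right) = 3 \cdot 0 = 0$)
$\left(-344949 - 290436\right) \left(-276241 + Q{\left(-652,580 \right)}\right) = \left(-344949 - 290436\right) \left(-276241 + 0\right) = \left(-635385\right) \left(-276241\right) = 175519387785$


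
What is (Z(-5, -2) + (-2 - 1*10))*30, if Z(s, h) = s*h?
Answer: -60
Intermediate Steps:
Z(s, h) = h*s
(Z(-5, -2) + (-2 - 1*10))*30 = (-2*(-5) + (-2 - 1*10))*30 = (10 + (-2 - 10))*30 = (10 - 12)*30 = -2*30 = -60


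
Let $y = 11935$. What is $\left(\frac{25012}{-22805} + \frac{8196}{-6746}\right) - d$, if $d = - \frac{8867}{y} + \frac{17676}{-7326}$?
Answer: $\frac{5733793479143}{6793609203535} \approx 0.844$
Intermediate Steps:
$d = - \frac{1393549}{441595}$ ($d = - \frac{8867}{11935} + \frac{17676}{-7326} = \left(-8867\right) \frac{1}{11935} + 17676 \left(- \frac{1}{7326}\right) = - \frac{8867}{11935} - \frac{982}{407} = - \frac{1393549}{441595} \approx -3.1557$)
$\left(\frac{25012}{-22805} + \frac{8196}{-6746}\right) - d = \left(\frac{25012}{-22805} + \frac{8196}{-6746}\right) - - \frac{1393549}{441595} = \left(25012 \left(- \frac{1}{22805}\right) + 8196 \left(- \frac{1}{6746}\right)\right) + \frac{1393549}{441595} = \left(- \frac{25012}{22805} - \frac{4098}{3373}\right) + \frac{1393549}{441595} = - \frac{177820366}{76921265} + \frac{1393549}{441595} = \frac{5733793479143}{6793609203535}$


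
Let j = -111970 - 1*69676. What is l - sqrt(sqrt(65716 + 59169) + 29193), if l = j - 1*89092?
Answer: -270738 - sqrt(29193 + sqrt(124885)) ≈ -2.7091e+5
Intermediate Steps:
j = -181646 (j = -111970 - 69676 = -181646)
l = -270738 (l = -181646 - 1*89092 = -181646 - 89092 = -270738)
l - sqrt(sqrt(65716 + 59169) + 29193) = -270738 - sqrt(sqrt(65716 + 59169) + 29193) = -270738 - sqrt(sqrt(124885) + 29193) = -270738 - sqrt(29193 + sqrt(124885))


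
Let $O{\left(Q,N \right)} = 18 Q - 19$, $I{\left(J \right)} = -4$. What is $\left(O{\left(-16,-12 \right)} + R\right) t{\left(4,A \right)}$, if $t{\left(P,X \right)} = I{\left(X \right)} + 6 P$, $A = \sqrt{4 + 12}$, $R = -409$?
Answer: $-14320$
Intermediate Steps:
$A = 4$ ($A = \sqrt{16} = 4$)
$t{\left(P,X \right)} = -4 + 6 P$
$O{\left(Q,N \right)} = -19 + 18 Q$
$\left(O{\left(-16,-12 \right)} + R\right) t{\left(4,A \right)} = \left(\left(-19 + 18 \left(-16\right)\right) - 409\right) \left(-4 + 6 \cdot 4\right) = \left(\left(-19 - 288\right) - 409\right) \left(-4 + 24\right) = \left(-307 - 409\right) 20 = \left(-716\right) 20 = -14320$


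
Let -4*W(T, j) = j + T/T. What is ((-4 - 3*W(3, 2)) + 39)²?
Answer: 22201/16 ≈ 1387.6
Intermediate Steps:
W(T, j) = -¼ - j/4 (W(T, j) = -(j + T/T)/4 = -(j + 1)/4 = -(1 + j)/4 = -¼ - j/4)
((-4 - 3*W(3, 2)) + 39)² = ((-4 - 3*(-¼ - ¼*2)) + 39)² = ((-4 - 3*(-¼ - ½)) + 39)² = ((-4 - 3*(-¾)) + 39)² = ((-4 + 9/4) + 39)² = (-7/4 + 39)² = (149/4)² = 22201/16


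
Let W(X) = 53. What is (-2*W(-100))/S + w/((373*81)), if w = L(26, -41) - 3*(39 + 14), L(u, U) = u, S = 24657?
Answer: -2160653/248320647 ≈ -0.0087011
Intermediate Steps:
w = -133 (w = 26 - 3*(39 + 14) = 26 - 3*53 = 26 - 159 = -133)
(-2*W(-100))/S + w/((373*81)) = -2*53/24657 - 133/(373*81) = -106*1/24657 - 133/30213 = -106/24657 - 133*1/30213 = -106/24657 - 133/30213 = -2160653/248320647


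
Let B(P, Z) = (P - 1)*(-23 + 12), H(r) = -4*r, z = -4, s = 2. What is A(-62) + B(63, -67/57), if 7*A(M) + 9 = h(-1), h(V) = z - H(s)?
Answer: -4779/7 ≈ -682.71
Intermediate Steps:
B(P, Z) = 11 - 11*P (B(P, Z) = (-1 + P)*(-11) = 11 - 11*P)
h(V) = 4 (h(V) = -4 - (-4)*2 = -4 - 1*(-8) = -4 + 8 = 4)
A(M) = -5/7 (A(M) = -9/7 + (⅐)*4 = -9/7 + 4/7 = -5/7)
A(-62) + B(63, -67/57) = -5/7 + (11 - 11*63) = -5/7 + (11 - 693) = -5/7 - 682 = -4779/7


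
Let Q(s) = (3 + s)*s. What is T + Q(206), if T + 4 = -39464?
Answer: 3586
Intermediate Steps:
T = -39468 (T = -4 - 39464 = -39468)
Q(s) = s*(3 + s)
T + Q(206) = -39468 + 206*(3 + 206) = -39468 + 206*209 = -39468 + 43054 = 3586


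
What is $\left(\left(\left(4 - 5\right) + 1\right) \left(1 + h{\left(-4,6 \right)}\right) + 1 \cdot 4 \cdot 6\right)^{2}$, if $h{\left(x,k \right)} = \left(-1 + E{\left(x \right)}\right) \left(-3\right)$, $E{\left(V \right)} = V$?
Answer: $576$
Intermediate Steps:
$h{\left(x,k \right)} = 3 - 3 x$ ($h{\left(x,k \right)} = \left(-1 + x\right) \left(-3\right) = 3 - 3 x$)
$\left(\left(\left(4 - 5\right) + 1\right) \left(1 + h{\left(-4,6 \right)}\right) + 1 \cdot 4 \cdot 6\right)^{2} = \left(\left(\left(4 - 5\right) + 1\right) \left(1 + \left(3 - -12\right)\right) + 1 \cdot 4 \cdot 6\right)^{2} = \left(\left(-1 + 1\right) \left(1 + \left(3 + 12\right)\right) + 4 \cdot 6\right)^{2} = \left(0 \left(1 + 15\right) + 24\right)^{2} = \left(0 \cdot 16 + 24\right)^{2} = \left(0 + 24\right)^{2} = 24^{2} = 576$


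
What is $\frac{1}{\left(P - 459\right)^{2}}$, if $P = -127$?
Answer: $\frac{1}{343396} \approx 2.9121 \cdot 10^{-6}$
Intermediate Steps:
$\frac{1}{\left(P - 459\right)^{2}} = \frac{1}{\left(-127 - 459\right)^{2}} = \frac{1}{\left(-586\right)^{2}} = \frac{1}{343396}$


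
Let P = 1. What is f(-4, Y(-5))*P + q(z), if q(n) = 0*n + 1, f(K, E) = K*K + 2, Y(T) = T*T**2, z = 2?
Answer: 19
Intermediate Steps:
Y(T) = T**3
f(K, E) = 2 + K**2 (f(K, E) = K**2 + 2 = 2 + K**2)
q(n) = 1 (q(n) = 0 + 1 = 1)
f(-4, Y(-5))*P + q(z) = (2 + (-4)**2)*1 + 1 = (2 + 16)*1 + 1 = 18*1 + 1 = 18 + 1 = 19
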